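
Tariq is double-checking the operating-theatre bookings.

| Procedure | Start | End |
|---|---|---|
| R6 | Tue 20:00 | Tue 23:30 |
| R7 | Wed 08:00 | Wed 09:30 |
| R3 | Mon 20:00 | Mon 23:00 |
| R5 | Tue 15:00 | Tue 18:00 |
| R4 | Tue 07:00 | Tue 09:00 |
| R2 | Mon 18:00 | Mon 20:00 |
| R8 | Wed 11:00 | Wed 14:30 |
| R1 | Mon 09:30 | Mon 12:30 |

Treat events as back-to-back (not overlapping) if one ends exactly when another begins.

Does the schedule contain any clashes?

Sorted by start: R1, R2, R3, R4, R5, R6, R7, R8.
R2 starts after R1 ends, so nothing later overlaps R1 either.
R3 starts exactly when R2 ends (back-to-back, no overlap), so nothing later overlaps R2 either.
R4 starts after R3 ends, so nothing later overlaps R3 either.
R5 starts after R4 ends, so nothing later overlaps R4 either.
R6 starts after R5 ends, so nothing later overlaps R5 either.
R7 starts after R6 ends, so nothing later overlaps R6 either.
R8 starts after R7 ends.
Every pair is clear; the schedule has no overlaps.

No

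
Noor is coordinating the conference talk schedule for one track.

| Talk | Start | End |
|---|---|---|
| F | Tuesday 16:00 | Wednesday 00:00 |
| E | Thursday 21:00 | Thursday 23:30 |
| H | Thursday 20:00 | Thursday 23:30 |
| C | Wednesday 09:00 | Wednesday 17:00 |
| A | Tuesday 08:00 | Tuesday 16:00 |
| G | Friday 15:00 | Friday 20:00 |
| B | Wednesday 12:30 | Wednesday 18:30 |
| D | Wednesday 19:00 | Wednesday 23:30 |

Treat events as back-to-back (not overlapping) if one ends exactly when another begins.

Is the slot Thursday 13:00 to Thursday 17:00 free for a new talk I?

Yes — the slot is free

A: ends Tuesday 16:00 at or before I starts Thursday 13:00 → clear.
F: ends Wednesday 00:00 at or before I starts Thursday 13:00 → clear.
C: ends Wednesday 17:00 at or before I starts Thursday 13:00 → clear.
B: ends Wednesday 18:30 at or before I starts Thursday 13:00 → clear.
D: ends Wednesday 23:30 at or before I starts Thursday 13:00 → clear.
H: starts Thursday 20:00 at or after I ends Thursday 17:00 → clear.
E: starts Thursday 21:00 at or after I ends Thursday 17:00 → clear.
G: starts Friday 15:00 at or after I ends Thursday 17:00 → clear.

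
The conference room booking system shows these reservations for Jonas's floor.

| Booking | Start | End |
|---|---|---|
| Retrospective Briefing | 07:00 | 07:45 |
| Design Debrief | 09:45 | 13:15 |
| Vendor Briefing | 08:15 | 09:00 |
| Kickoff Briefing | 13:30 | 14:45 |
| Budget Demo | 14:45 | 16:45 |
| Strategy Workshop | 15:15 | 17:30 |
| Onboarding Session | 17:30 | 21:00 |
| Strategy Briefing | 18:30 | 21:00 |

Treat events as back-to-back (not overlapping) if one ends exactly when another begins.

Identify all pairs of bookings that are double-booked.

Two intervals overlap when each starts before the other ends.
Sorted by start: Retrospective Briefing, Vendor Briefing, Design Debrief, Kickoff Briefing, Budget Demo, Strategy Workshop, Onboarding Session, Strategy Briefing.
Vendor Briefing starts after Retrospective Briefing ends; Retrospective Briefing is clear from here.
Design Debrief starts after Vendor Briefing ends; Vendor Briefing is clear from here.
Kickoff Briefing starts after Design Debrief ends; Design Debrief is clear from here.
Budget Demo starts exactly when Kickoff Briefing ends (back-to-back, no overlap); Kickoff Briefing is clear from here.
Strategy Workshop starts before Budget Demo ends → Budget Demo and Strategy Workshop overlap.
Onboarding Session starts after Budget Demo ends; Budget Demo is clear from here.
Onboarding Session starts exactly when Strategy Workshop ends (back-to-back, no overlap); Strategy Workshop is clear from here.
Strategy Briefing starts before Onboarding Session ends → Onboarding Session and Strategy Briefing overlap.

Budget Demo & Strategy Workshop, Onboarding Session & Strategy Briefing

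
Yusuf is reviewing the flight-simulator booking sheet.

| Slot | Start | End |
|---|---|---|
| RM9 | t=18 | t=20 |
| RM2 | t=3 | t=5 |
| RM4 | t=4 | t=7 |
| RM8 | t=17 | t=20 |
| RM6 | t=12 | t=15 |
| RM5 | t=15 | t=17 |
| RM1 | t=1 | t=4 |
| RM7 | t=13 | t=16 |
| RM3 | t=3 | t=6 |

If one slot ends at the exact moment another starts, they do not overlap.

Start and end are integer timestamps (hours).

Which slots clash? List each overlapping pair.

RM1 & RM2, RM1 & RM3, RM2 & RM3, RM2 & RM4, RM3 & RM4, RM5 & RM7, RM6 & RM7, RM8 & RM9

Check each pair: they overlap iff neither finishes before the other starts.
Sorted by start: RM1, RM2, RM3, RM4, RM6, RM7, RM5, RM8, RM9.
RM2 starts before RM1 ends → RM1 and RM2 overlap.
RM3 starts before RM1 ends → RM1 and RM3 overlap.
RM4 starts exactly when RM1 ends (back-to-back, no overlap); RM1 is clear from here.
RM3 starts before RM2 ends → RM2 and RM3 overlap.
RM4 starts before RM2 ends → RM2 and RM4 overlap.
RM6 starts after RM2 ends; RM2 is clear from here.
RM4 starts before RM3 ends → RM3 and RM4 overlap.
RM6 starts after RM3 ends; RM3 is clear from here.
RM6 starts after RM4 ends; RM4 is clear from here.
RM7 starts before RM6 ends → RM6 and RM7 overlap.
RM5 starts exactly when RM6 ends (back-to-back, no overlap); RM6 is clear from here.
RM5 starts before RM7 ends → RM7 and RM5 overlap.
RM8 starts after RM7 ends; RM7 is clear from here.
RM8 starts exactly when RM5 ends (back-to-back, no overlap); RM5 is clear from here.
RM9 starts before RM8 ends → RM8 and RM9 overlap.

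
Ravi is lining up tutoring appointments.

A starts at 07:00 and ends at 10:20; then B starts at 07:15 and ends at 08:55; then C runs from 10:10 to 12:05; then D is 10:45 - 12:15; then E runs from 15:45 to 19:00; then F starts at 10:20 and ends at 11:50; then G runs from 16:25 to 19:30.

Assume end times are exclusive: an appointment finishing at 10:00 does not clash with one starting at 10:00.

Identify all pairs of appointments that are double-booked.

Sorted by start: A, B, C, F, D, E, G.
B starts before A ends → A and B overlap.
C starts before A ends → A and C overlap.
F starts exactly when A ends (back-to-back, no overlap), so nothing later overlaps A either.
C starts after B ends, so nothing later overlaps B either.
F starts before C ends → C and F overlap.
D starts before C ends → C and D overlap.
E starts after C ends, so nothing later overlaps C either.
D starts before F ends → F and D overlap.
E starts after F ends, so nothing later overlaps F either.
E starts after D ends, so nothing later overlaps D either.
G starts before E ends → E and G overlap.

A & B, A & C, C & D, C & F, D & F, E & G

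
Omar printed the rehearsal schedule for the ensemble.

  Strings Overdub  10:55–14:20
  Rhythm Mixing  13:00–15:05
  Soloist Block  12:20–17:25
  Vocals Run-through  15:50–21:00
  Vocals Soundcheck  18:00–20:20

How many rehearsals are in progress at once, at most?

Sweep the timeline, counting +1 at each start and −1 at each end (ends before starts at a tie):
10:55 start Strings Overdub → 1
12:20 start Soloist Block → 2
13:00 start Rhythm Mixing → 3
14:20 end Strings Overdub → 2
15:05 end Rhythm Mixing → 1
15:50 start Vocals Run-through → 2
17:25 end Soloist Block → 1
18:00 start Vocals Soundcheck → 2
20:20 end Vocals Soundcheck → 1
21:00 end Vocals Run-through → 0
Peak is 3, at 13:00 (Rhythm Mixing, Soloist Block, Strings Overdub).

3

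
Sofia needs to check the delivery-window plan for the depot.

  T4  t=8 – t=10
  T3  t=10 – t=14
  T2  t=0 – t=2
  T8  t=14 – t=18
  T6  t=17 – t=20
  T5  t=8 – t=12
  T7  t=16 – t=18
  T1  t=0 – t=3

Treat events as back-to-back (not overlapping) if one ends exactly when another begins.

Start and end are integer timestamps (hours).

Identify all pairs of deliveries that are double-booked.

Check each pair: they overlap iff neither finishes before the other starts.
Sorted by start: T1, T2, T4, T5, T3, T8, T7, T6.
T2 starts before T1 ends → T1 and T2 overlap.
T4 starts after T1 ends, so nothing later overlaps T1 either.
T4 starts after T2 ends, so nothing later overlaps T2 either.
T5 starts before T4 ends → T4 and T5 overlap.
T3 starts exactly when T4 ends (back-to-back, no overlap), so nothing later overlaps T4 either.
T3 starts before T5 ends → T5 and T3 overlap.
T8 starts after T5 ends, so nothing later overlaps T5 either.
T8 starts exactly when T3 ends (back-to-back, no overlap), so nothing later overlaps T3 either.
T7 starts before T8 ends → T8 and T7 overlap.
T6 starts before T8 ends → T8 and T6 overlap.
T6 starts before T7 ends → T7 and T6 overlap.

T1 & T2, T3 & T5, T4 & T5, T6 & T7, T6 & T8, T7 & T8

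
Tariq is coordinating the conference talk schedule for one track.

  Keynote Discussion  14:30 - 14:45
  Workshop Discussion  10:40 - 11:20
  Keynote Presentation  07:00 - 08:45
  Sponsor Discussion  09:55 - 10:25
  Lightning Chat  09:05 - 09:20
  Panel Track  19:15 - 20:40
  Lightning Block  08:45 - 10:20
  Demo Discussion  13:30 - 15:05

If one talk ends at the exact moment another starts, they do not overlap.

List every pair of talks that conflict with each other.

Check each pair: they overlap iff neither finishes before the other starts.
Sorted by start: Keynote Presentation, Lightning Block, Lightning Chat, Sponsor Discussion, Workshop Discussion, Demo Discussion, Keynote Discussion, Panel Track.
Lightning Block starts exactly when Keynote Presentation ends (back-to-back, no overlap); Keynote Presentation is clear from here.
Lightning Chat starts before Lightning Block ends → Lightning Block and Lightning Chat overlap.
Sponsor Discussion starts before Lightning Block ends → Lightning Block and Sponsor Discussion overlap.
Workshop Discussion starts after Lightning Block ends; Lightning Block is clear from here.
Sponsor Discussion starts after Lightning Chat ends; Lightning Chat is clear from here.
Workshop Discussion starts after Sponsor Discussion ends; Sponsor Discussion is clear from here.
Demo Discussion starts after Workshop Discussion ends; Workshop Discussion is clear from here.
Keynote Discussion starts before Demo Discussion ends → Demo Discussion and Keynote Discussion overlap.
Panel Track starts after Demo Discussion ends.
Panel Track starts after Keynote Discussion ends.

Demo Discussion & Keynote Discussion, Lightning Block & Lightning Chat, Lightning Block & Sponsor Discussion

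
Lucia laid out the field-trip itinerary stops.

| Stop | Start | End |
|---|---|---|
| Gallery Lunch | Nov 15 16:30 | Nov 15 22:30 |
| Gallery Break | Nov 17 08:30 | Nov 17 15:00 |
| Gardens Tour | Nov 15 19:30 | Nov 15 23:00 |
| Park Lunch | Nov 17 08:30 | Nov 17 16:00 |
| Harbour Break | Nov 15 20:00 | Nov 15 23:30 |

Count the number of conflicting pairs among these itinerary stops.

4

Check each pair: they overlap iff neither finishes before the other starts.
Sorted by start: Gallery Lunch, Gardens Tour, Harbour Break, Park Lunch, Gallery Break.
Gardens Tour starts before Gallery Lunch ends → Gallery Lunch and Gardens Tour overlap.
Harbour Break starts before Gallery Lunch ends → Gallery Lunch and Harbour Break overlap.
Park Lunch starts after Gallery Lunch ends — done with Gallery Lunch.
Harbour Break starts before Gardens Tour ends → Gardens Tour and Harbour Break overlap.
Park Lunch starts after Gardens Tour ends — done with Gardens Tour.
Park Lunch starts after Harbour Break ends — done with Harbour Break.
Gallery Break starts before Park Lunch ends → Park Lunch and Gallery Break overlap.
Overlapping pairs: Gallery Break & Park Lunch, Gallery Lunch & Gardens Tour, Gallery Lunch & Harbour Break, Gardens Tour & Harbour Break — 4 in total.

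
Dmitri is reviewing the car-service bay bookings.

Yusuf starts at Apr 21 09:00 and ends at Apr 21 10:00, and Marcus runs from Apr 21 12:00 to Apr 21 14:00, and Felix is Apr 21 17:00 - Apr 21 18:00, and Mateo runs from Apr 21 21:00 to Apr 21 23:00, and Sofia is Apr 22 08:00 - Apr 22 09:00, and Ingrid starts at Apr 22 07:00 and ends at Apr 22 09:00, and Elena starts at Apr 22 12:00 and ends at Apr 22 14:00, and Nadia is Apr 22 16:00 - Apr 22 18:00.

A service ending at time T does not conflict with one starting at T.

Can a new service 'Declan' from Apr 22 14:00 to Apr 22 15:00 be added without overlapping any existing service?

Yusuf: ends Apr 21 10:00 at or before Declan starts Apr 22 14:00 → clear.
Marcus: ends Apr 21 14:00 at or before Declan starts Apr 22 14:00 → clear.
Felix: ends Apr 21 18:00 at or before Declan starts Apr 22 14:00 → clear.
Mateo: ends Apr 21 23:00 at or before Declan starts Apr 22 14:00 → clear.
Ingrid: ends Apr 22 09:00 at or before Declan starts Apr 22 14:00 → clear.
Sofia: ends Apr 22 09:00 at or before Declan starts Apr 22 14:00 → clear.
Elena: ends Apr 22 14:00 at or before Declan starts Apr 22 14:00 → clear.
Nadia: starts Apr 22 16:00 at or after Declan ends Apr 22 15:00 → clear.

Yes — the slot is free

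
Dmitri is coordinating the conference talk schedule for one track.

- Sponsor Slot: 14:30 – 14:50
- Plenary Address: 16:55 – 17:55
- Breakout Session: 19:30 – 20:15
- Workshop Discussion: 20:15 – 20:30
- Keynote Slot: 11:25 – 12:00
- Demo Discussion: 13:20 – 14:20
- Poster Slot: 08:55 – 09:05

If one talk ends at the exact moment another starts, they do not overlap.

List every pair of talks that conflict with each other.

Sorted by start: Poster Slot, Keynote Slot, Demo Discussion, Sponsor Slot, Plenary Address, Breakout Session, Workshop Discussion.
Keynote Slot starts after Poster Slot ends; Poster Slot is clear from here.
Demo Discussion starts after Keynote Slot ends; Keynote Slot is clear from here.
Sponsor Slot starts after Demo Discussion ends; Demo Discussion is clear from here.
Plenary Address starts after Sponsor Slot ends; Sponsor Slot is clear from here.
Breakout Session starts after Plenary Address ends; Plenary Address is clear from here.
Workshop Discussion starts exactly when Breakout Session ends (back-to-back, no overlap).

no overlapping pairs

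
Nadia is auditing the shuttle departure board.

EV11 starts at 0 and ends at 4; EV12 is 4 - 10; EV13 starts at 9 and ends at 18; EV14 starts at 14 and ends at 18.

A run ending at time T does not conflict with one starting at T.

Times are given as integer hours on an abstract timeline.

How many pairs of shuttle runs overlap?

Sorted by start: EV11, EV12, EV13, EV14.
EV12 starts exactly when EV11 ends (back-to-back, no overlap); EV11 is clear from here.
EV13 starts before EV12 ends → EV12 and EV13 overlap.
EV14 starts after EV12 ends.
EV14 starts before EV13 ends → EV13 and EV14 overlap.
Overlapping pairs: EV12 & EV13, EV13 & EV14 — 2 in total.

2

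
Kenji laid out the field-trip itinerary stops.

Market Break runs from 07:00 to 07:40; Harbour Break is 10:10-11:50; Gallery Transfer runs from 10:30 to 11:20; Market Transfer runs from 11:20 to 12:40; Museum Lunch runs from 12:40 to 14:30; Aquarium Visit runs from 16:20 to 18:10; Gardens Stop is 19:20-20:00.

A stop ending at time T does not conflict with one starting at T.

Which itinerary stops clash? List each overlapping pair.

Sorted by start: Market Break, Harbour Break, Gallery Transfer, Market Transfer, Museum Lunch, Aquarium Visit, Gardens Stop.
Harbour Break starts after Market Break ends, so nothing later overlaps Market Break either.
Gallery Transfer starts before Harbour Break ends → Harbour Break and Gallery Transfer overlap.
Market Transfer starts before Harbour Break ends → Harbour Break and Market Transfer overlap.
Museum Lunch starts after Harbour Break ends, so nothing later overlaps Harbour Break either.
Market Transfer starts exactly when Gallery Transfer ends (back-to-back, no overlap), so nothing later overlaps Gallery Transfer either.
Museum Lunch starts exactly when Market Transfer ends (back-to-back, no overlap), so nothing later overlaps Market Transfer either.
Aquarium Visit starts after Museum Lunch ends, so nothing later overlaps Museum Lunch either.
Gardens Stop starts after Aquarium Visit ends.

Gallery Transfer & Harbour Break, Harbour Break & Market Transfer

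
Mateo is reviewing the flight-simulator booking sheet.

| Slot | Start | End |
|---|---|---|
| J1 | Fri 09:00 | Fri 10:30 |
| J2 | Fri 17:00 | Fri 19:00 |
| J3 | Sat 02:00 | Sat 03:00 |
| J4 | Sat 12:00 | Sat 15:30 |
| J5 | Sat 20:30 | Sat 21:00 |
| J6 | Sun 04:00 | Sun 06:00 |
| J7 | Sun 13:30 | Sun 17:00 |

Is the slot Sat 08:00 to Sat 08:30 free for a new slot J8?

Yes — the slot is free

J1: ends Fri 10:30 at or before J8 starts Sat 08:00 → clear.
J2: ends Fri 19:00 at or before J8 starts Sat 08:00 → clear.
J3: ends Sat 03:00 at or before J8 starts Sat 08:00 → clear.
J4: starts Sat 12:00 at or after J8 ends Sat 08:30 → clear.
J5: starts Sat 20:30 at or after J8 ends Sat 08:30 → clear.
J6: starts Sun 04:00 at or after J8 ends Sat 08:30 → clear.
J7: starts Sun 13:30 at or after J8 ends Sat 08:30 → clear.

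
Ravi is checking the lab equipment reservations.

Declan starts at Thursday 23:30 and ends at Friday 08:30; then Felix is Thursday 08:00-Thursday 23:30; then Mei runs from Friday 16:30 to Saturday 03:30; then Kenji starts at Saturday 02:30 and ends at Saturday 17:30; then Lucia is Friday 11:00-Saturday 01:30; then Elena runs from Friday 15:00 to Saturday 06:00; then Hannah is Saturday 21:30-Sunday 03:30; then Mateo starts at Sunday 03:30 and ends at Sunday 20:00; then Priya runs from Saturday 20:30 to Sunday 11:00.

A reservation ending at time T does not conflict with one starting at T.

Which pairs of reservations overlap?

Check each pair: they overlap iff neither finishes before the other starts.
Sorted by start: Felix, Declan, Lucia, Elena, Mei, Kenji, Priya, Hannah, Mateo.
Declan starts exactly when Felix ends (back-to-back, no overlap), so Felix has no further overlaps.
Lucia starts after Declan ends, so Declan has no further overlaps.
Elena starts before Lucia ends → Lucia and Elena overlap.
Mei starts before Lucia ends → Lucia and Mei overlap.
Kenji starts after Lucia ends, so Lucia has no further overlaps.
Mei starts before Elena ends → Elena and Mei overlap.
Kenji starts before Elena ends → Elena and Kenji overlap.
Priya starts after Elena ends, so Elena has no further overlaps.
Kenji starts before Mei ends → Mei and Kenji overlap.
Priya starts after Mei ends, so Mei has no further overlaps.
Priya starts after Kenji ends, so Kenji has no further overlaps.
Hannah starts before Priya ends → Priya and Hannah overlap.
Mateo starts before Priya ends → Priya and Mateo overlap.
Mateo starts exactly when Hannah ends (back-to-back, no overlap).

Elena & Kenji, Elena & Lucia, Elena & Mei, Hannah & Priya, Kenji & Mei, Lucia & Mei, Mateo & Priya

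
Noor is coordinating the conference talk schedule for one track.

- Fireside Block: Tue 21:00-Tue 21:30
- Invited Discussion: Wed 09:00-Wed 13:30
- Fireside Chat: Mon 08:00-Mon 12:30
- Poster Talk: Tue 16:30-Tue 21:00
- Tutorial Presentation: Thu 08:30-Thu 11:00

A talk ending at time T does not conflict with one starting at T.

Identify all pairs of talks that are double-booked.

Sorted by start: Fireside Chat, Poster Talk, Fireside Block, Invited Discussion, Tutorial Presentation.
Poster Talk starts after Fireside Chat ends, so Fireside Chat has no further overlaps.
Fireside Block starts exactly when Poster Talk ends (back-to-back, no overlap), so Poster Talk has no further overlaps.
Invited Discussion starts after Fireside Block ends, so Fireside Block has no further overlaps.
Tutorial Presentation starts after Invited Discussion ends.

no conflicts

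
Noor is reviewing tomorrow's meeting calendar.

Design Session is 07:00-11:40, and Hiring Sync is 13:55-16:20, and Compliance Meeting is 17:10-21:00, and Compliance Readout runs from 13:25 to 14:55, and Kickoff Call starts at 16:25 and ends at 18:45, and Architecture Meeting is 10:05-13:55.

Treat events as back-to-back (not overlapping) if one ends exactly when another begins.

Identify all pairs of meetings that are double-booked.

Sorted by start: Design Session, Architecture Meeting, Compliance Readout, Hiring Sync, Kickoff Call, Compliance Meeting.
Architecture Meeting starts before Design Session ends → Design Session and Architecture Meeting overlap.
Compliance Readout starts after Design Session ends, so nothing later overlaps Design Session either.
Compliance Readout starts before Architecture Meeting ends → Architecture Meeting and Compliance Readout overlap.
Hiring Sync starts exactly when Architecture Meeting ends (back-to-back, no overlap), so nothing later overlaps Architecture Meeting either.
Hiring Sync starts before Compliance Readout ends → Compliance Readout and Hiring Sync overlap.
Kickoff Call starts after Compliance Readout ends, so nothing later overlaps Compliance Readout either.
Kickoff Call starts after Hiring Sync ends, so nothing later overlaps Hiring Sync either.
Compliance Meeting starts before Kickoff Call ends → Kickoff Call and Compliance Meeting overlap.

Architecture Meeting & Compliance Readout, Architecture Meeting & Design Session, Compliance Meeting & Kickoff Call, Compliance Readout & Hiring Sync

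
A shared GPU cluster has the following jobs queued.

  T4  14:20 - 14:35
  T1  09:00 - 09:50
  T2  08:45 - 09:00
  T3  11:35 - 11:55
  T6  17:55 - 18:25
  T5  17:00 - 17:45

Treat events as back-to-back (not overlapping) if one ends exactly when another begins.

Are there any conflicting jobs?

No

Sorted by start: T2, T1, T3, T4, T5, T6.
T1 starts exactly when T2 ends (back-to-back, no overlap), so nothing later overlaps T2 either.
T3 starts after T1 ends, so nothing later overlaps T1 either.
T4 starts after T3 ends, so nothing later overlaps T3 either.
T5 starts after T4 ends, so nothing later overlaps T4 either.
T6 starts after T5 ends.
Every pair is clear; the schedule has no overlaps.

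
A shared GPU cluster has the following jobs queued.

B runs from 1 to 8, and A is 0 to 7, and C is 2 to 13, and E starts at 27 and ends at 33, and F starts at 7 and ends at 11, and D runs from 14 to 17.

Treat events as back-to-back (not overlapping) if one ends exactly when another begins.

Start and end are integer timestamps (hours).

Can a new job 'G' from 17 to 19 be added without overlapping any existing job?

Yes — the slot is free

A: ends 7 at or before G starts 17 → clear.
B: ends 8 at or before G starts 17 → clear.
C: ends 13 at or before G starts 17 → clear.
F: ends 11 at or before G starts 17 → clear.
D: ends 17 at or before G starts 17 → clear.
E: starts 27 at or after G ends 19 → clear.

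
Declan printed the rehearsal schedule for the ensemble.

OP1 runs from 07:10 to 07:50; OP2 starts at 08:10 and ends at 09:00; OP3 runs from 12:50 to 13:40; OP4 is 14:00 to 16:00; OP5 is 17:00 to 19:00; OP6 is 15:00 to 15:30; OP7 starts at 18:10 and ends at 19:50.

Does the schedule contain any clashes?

Sorted by start: OP1, OP2, OP3, OP4, OP6, OP5, OP7.
OP2 starts after OP1 ends; OP1 is clear from here.
OP3 starts after OP2 ends; OP2 is clear from here.
OP4 starts after OP3 ends; OP3 is clear from here.
OP6 starts before OP4 ends → OP4 and OP6 overlap.
That's a conflict, so the schedule is not conflict-free.

Yes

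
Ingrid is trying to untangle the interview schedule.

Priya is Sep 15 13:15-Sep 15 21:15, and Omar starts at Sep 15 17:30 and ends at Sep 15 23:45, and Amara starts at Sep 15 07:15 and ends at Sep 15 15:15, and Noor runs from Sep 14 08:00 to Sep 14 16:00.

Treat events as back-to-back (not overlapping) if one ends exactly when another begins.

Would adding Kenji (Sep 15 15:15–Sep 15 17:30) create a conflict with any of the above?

Noor: ends Sep 14 16:00 at or before Kenji starts Sep 15 15:15 → clear.
Amara: ends Sep 15 15:15 at or before Kenji starts Sep 15 15:15 → clear.
Priya: starts Sep 15 13:15 before Kenji ends Sep 15 17:30, and ends Sep 15 21:15 after Kenji starts Sep 15 15:15 → overlap.
Omar: starts Sep 15 17:30 at or after Kenji ends Sep 15 17:30 → clear.
Kenji overlaps Priya.

Yes — it overlaps Priya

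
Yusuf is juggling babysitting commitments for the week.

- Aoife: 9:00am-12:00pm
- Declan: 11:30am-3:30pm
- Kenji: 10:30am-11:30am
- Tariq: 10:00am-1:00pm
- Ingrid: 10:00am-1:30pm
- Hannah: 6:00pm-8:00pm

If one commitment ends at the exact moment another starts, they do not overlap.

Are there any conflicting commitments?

Sorted by start: Aoife, Tariq, Ingrid, Kenji, Declan, Hannah.
Tariq starts before Aoife ends → Aoife and Tariq overlap.
That's a conflict, so the schedule is not conflict-free.

Yes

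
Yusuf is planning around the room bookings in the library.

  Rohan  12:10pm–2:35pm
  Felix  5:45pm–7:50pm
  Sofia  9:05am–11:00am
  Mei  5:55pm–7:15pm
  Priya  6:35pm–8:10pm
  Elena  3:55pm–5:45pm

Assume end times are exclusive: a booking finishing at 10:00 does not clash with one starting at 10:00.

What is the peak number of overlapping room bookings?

Walk through starts and ends in time order (an end at T is processed before a start at T):
9:05am start Sofia → 1
11:00am end Sofia → 0
12:10pm start Rohan → 1
2:35pm end Rohan → 0
3:55pm start Elena → 1
5:45pm end Elena → 0
5:45pm start Felix → 1
5:55pm start Mei → 2
6:35pm start Priya → 3
7:15pm end Mei → 2
7:50pm end Felix → 1
8:10pm end Priya → 0
Peak is 3, at 6:35pm (Felix, Mei, Priya).

3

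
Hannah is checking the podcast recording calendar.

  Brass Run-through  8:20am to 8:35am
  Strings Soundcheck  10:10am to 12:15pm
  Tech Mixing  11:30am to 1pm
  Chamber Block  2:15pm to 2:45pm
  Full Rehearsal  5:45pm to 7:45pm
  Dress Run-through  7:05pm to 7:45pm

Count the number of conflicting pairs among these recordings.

Sorted by start: Brass Run-through, Strings Soundcheck, Tech Mixing, Chamber Block, Full Rehearsal, Dress Run-through.
Strings Soundcheck starts after Brass Run-through ends — done with Brass Run-through.
Tech Mixing starts before Strings Soundcheck ends → Strings Soundcheck and Tech Mixing overlap.
Chamber Block starts after Strings Soundcheck ends — done with Strings Soundcheck.
Chamber Block starts after Tech Mixing ends — done with Tech Mixing.
Full Rehearsal starts after Chamber Block ends — done with Chamber Block.
Dress Run-through starts before Full Rehearsal ends → Full Rehearsal and Dress Run-through overlap.
Overlapping pairs: Dress Run-through & Full Rehearsal, Strings Soundcheck & Tech Mixing — 2 in total.

2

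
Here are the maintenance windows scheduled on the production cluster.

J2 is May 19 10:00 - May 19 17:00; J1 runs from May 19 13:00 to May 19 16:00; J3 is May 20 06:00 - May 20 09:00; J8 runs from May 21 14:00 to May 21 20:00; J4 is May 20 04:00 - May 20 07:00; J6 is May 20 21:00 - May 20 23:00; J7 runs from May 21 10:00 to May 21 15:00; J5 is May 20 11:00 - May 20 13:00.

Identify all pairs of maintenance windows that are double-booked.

J1 & J2, J3 & J4, J7 & J8

Sorted by start: J2, J1, J4, J3, J5, J6, J7, J8.
J1 starts before J2 ends → J2 and J1 overlap.
J4 starts after J2 ends, so nothing later overlaps J2 either.
J4 starts after J1 ends, so nothing later overlaps J1 either.
J3 starts before J4 ends → J4 and J3 overlap.
J5 starts after J4 ends, so nothing later overlaps J4 either.
J5 starts after J3 ends, so nothing later overlaps J3 either.
J6 starts after J5 ends, so nothing later overlaps J5 either.
J7 starts after J6 ends, so nothing later overlaps J6 either.
J8 starts before J7 ends → J7 and J8 overlap.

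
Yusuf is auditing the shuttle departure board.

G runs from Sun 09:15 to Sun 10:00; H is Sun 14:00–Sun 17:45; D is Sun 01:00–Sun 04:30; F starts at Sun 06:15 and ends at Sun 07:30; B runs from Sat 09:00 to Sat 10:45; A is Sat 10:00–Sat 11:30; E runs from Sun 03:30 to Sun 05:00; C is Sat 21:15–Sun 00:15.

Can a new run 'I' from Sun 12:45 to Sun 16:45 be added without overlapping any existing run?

B: ends Sat 10:45 at or before I starts Sun 12:45 → clear.
A: ends Sat 11:30 at or before I starts Sun 12:45 → clear.
C: ends Sun 00:15 at or before I starts Sun 12:45 → clear.
D: ends Sun 04:30 at or before I starts Sun 12:45 → clear.
E: ends Sun 05:00 at or before I starts Sun 12:45 → clear.
F: ends Sun 07:30 at or before I starts Sun 12:45 → clear.
G: ends Sun 10:00 at or before I starts Sun 12:45 → clear.
H: starts Sun 14:00 before I ends Sun 16:45, and ends Sun 17:45 after I starts Sun 12:45 → overlap.
I overlaps H.

No — it overlaps H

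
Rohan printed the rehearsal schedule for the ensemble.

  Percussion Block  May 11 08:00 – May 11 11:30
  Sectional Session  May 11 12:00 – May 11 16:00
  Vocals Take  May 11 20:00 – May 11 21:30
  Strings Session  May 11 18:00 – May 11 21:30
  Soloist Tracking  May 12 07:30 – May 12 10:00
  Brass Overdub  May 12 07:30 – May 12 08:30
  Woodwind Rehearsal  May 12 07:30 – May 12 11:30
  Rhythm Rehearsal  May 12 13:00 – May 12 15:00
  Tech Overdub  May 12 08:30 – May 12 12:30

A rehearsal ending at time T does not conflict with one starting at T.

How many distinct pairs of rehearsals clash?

6

Sorted by start: Percussion Block, Sectional Session, Strings Session, Vocals Take, Soloist Tracking, Brass Overdub, Woodwind Rehearsal, Tech Overdub, Rhythm Rehearsal.
Sectional Session starts after Percussion Block ends; Percussion Block is clear from here.
Strings Session starts after Sectional Session ends; Sectional Session is clear from here.
Vocals Take starts before Strings Session ends → Strings Session and Vocals Take overlap.
Soloist Tracking starts after Strings Session ends; Strings Session is clear from here.
Soloist Tracking starts after Vocals Take ends; Vocals Take is clear from here.
Brass Overdub starts before Soloist Tracking ends → Soloist Tracking and Brass Overdub overlap.
Woodwind Rehearsal starts before Soloist Tracking ends → Soloist Tracking and Woodwind Rehearsal overlap.
Tech Overdub starts before Soloist Tracking ends → Soloist Tracking and Tech Overdub overlap.
Rhythm Rehearsal starts after Soloist Tracking ends.
Woodwind Rehearsal starts before Brass Overdub ends → Brass Overdub and Woodwind Rehearsal overlap.
Tech Overdub starts exactly when Brass Overdub ends (back-to-back, no overlap); Brass Overdub is clear from here.
Tech Overdub starts before Woodwind Rehearsal ends → Woodwind Rehearsal and Tech Overdub overlap.
Rhythm Rehearsal starts after Woodwind Rehearsal ends.
Rhythm Rehearsal starts after Tech Overdub ends.
Overlapping pairs: Brass Overdub & Soloist Tracking, Brass Overdub & Woodwind Rehearsal, Soloist Tracking & Tech Overdub, Soloist Tracking & Woodwind Rehearsal, Strings Session & Vocals Take, Tech Overdub & Woodwind Rehearsal — 6 in total.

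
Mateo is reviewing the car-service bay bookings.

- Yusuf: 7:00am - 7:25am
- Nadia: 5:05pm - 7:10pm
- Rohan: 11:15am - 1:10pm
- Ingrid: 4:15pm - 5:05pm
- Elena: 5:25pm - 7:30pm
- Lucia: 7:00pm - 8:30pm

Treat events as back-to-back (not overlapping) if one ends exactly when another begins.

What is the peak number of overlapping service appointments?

3

Walk through starts and ends in time order (an end at T is processed before a start at T):
7:00am start Yusuf → 1
7:25am end Yusuf → 0
11:15am start Rohan → 1
1:10pm end Rohan → 0
4:15pm start Ingrid → 1
5:05pm end Ingrid → 0
5:05pm start Nadia → 1
5:25pm start Elena → 2
7:00pm start Lucia → 3
7:10pm end Nadia → 2
7:30pm end Elena → 1
8:30pm end Lucia → 0
Peak is 3, at 7:00pm (Elena, Lucia, Nadia).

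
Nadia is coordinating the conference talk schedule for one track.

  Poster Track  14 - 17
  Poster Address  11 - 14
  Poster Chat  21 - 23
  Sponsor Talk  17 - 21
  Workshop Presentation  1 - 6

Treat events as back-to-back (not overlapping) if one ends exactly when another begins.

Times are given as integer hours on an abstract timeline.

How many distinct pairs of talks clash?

Check each pair: they overlap iff neither finishes before the other starts.
Sorted by start: Workshop Presentation, Poster Address, Poster Track, Sponsor Talk, Poster Chat.
Poster Address starts after Workshop Presentation ends — done with Workshop Presentation.
Poster Track starts exactly when Poster Address ends (back-to-back, no overlap) — done with Poster Address.
Sponsor Talk starts exactly when Poster Track ends (back-to-back, no overlap) — done with Poster Track.
Poster Chat starts exactly when Sponsor Talk ends (back-to-back, no overlap).
No pair overlaps.

0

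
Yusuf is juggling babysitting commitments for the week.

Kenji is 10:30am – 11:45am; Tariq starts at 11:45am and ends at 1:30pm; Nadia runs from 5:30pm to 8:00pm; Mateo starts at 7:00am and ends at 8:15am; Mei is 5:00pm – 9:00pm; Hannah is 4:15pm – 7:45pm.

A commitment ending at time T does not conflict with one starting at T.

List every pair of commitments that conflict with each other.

Sorted by start: Mateo, Kenji, Tariq, Hannah, Mei, Nadia.
Kenji starts after Mateo ends; Mateo is clear from here.
Tariq starts exactly when Kenji ends (back-to-back, no overlap); Kenji is clear from here.
Hannah starts after Tariq ends; Tariq is clear from here.
Mei starts before Hannah ends → Hannah and Mei overlap.
Nadia starts before Hannah ends → Hannah and Nadia overlap.
Nadia starts before Mei ends → Mei and Nadia overlap.

Hannah & Mei, Hannah & Nadia, Mei & Nadia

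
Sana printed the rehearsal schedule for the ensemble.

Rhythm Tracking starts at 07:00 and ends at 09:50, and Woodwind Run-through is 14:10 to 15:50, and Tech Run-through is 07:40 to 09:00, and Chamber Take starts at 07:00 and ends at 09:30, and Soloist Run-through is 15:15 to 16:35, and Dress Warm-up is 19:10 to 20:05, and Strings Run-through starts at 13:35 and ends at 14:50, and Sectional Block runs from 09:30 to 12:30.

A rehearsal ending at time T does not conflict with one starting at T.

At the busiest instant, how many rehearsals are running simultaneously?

3

Walk through starts and ends in time order (an end at T is processed before a start at T):
07:00 start Chamber Take → 1
07:00 start Rhythm Tracking → 2
07:40 start Tech Run-through → 3
09:00 end Tech Run-through → 2
09:30 end Chamber Take → 1
09:30 start Sectional Block → 2
09:50 end Rhythm Tracking → 1
12:30 end Sectional Block → 0
13:35 start Strings Run-through → 1
14:10 start Woodwind Run-through → 2
14:50 end Strings Run-through → 1
15:15 start Soloist Run-through → 2
15:50 end Woodwind Run-through → 1
16:35 end Soloist Run-through → 0
19:10 start Dress Warm-up → 1
20:05 end Dress Warm-up → 0
Peak is 3, at 07:40 (Chamber Take, Rhythm Tracking, Tech Run-through).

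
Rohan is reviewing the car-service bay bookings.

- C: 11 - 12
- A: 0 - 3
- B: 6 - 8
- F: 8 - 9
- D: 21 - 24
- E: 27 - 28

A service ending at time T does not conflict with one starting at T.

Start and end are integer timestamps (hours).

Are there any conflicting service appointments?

Two intervals overlap when each starts before the other ends.
Sorted by start: A, B, F, C, D, E.
B starts after A ends, so A has no further overlaps.
F starts exactly when B ends (back-to-back, no overlap), so B has no further overlaps.
C starts after F ends, so F has no further overlaps.
D starts after C ends, so C has no further overlaps.
E starts after D ends.
Every pair is clear; the schedule has no overlaps.

No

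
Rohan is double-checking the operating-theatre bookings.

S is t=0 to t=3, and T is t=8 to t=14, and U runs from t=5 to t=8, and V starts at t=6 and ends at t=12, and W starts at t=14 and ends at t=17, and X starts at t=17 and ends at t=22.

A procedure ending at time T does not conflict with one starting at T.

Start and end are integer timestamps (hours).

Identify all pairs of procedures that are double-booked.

T & V, U & V

Check each pair: they overlap iff neither finishes before the other starts.
Sorted by start: S, U, V, T, W, X.
U starts after S ends, so nothing later overlaps S either.
V starts before U ends → U and V overlap.
T starts exactly when U ends (back-to-back, no overlap), so nothing later overlaps U either.
T starts before V ends → V and T overlap.
W starts after V ends, so nothing later overlaps V either.
W starts exactly when T ends (back-to-back, no overlap), so nothing later overlaps T either.
X starts exactly when W ends (back-to-back, no overlap).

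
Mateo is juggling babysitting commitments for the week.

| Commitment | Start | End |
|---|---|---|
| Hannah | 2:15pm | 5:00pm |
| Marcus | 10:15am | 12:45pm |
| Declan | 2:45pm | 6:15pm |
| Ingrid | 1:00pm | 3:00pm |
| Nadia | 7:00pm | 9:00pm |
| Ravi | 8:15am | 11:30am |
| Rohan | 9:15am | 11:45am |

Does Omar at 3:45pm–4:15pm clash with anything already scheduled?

Ravi: ends 11:30am at or before Omar starts 3:45pm → clear.
Rohan: ends 11:45am at or before Omar starts 3:45pm → clear.
Marcus: ends 12:45pm at or before Omar starts 3:45pm → clear.
Ingrid: ends 3:00pm at or before Omar starts 3:45pm → clear.
Hannah: starts 2:15pm before Omar ends 4:15pm, and ends 5:00pm after Omar starts 3:45pm → overlap.
Declan: starts 2:45pm before Omar ends 4:15pm, and ends 6:15pm after Omar starts 3:45pm → overlap.
Nadia: starts 7:00pm at or after Omar ends 4:15pm → clear.
Omar overlaps Declan, Hannah.

Yes — it overlaps Declan, Hannah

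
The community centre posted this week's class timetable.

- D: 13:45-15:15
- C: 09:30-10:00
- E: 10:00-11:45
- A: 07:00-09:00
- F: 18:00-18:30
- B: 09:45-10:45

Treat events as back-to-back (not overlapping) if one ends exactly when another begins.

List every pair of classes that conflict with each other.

Sorted by start: A, C, B, E, D, F.
C starts after A ends, so A has no further overlaps.
B starts before C ends → C and B overlap.
E starts exactly when C ends (back-to-back, no overlap), so C has no further overlaps.
E starts before B ends → B and E overlap.
D starts after B ends, so B has no further overlaps.
D starts after E ends, so E has no further overlaps.
F starts after D ends.

B & C, B & E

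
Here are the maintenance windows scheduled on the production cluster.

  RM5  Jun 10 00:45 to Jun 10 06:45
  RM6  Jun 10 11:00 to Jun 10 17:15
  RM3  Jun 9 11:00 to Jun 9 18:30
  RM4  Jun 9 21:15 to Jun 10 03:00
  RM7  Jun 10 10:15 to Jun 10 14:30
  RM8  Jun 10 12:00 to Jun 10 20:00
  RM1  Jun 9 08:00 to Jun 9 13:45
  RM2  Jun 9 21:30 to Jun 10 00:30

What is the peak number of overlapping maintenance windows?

3

Sort all start/end points and keep a running count:
Jun 9 08:00 start RM1 → 1
Jun 9 11:00 start RM3 → 2
Jun 9 13:45 end RM1 → 1
Jun 9 18:30 end RM3 → 0
Jun 9 21:15 start RM4 → 1
Jun 9 21:30 start RM2 → 2
Jun 10 00:30 end RM2 → 1
Jun 10 00:45 start RM5 → 2
Jun 10 03:00 end RM4 → 1
Jun 10 06:45 end RM5 → 0
Jun 10 10:15 start RM7 → 1
Jun 10 11:00 start RM6 → 2
Jun 10 12:00 start RM8 → 3
Jun 10 14:30 end RM7 → 2
Jun 10 17:15 end RM6 → 1
Jun 10 20:00 end RM8 → 0
Peak is 3, at Jun 10 12:00 (RM6, RM7, RM8).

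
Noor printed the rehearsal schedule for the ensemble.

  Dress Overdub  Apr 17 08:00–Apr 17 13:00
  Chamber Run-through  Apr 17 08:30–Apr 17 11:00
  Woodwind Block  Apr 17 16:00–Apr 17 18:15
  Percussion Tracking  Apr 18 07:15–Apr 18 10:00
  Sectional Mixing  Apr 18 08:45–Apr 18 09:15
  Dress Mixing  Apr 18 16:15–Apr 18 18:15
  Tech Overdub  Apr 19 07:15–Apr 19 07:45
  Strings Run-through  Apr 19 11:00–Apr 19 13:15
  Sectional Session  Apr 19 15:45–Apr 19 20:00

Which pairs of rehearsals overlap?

Chamber Run-through & Dress Overdub, Percussion Tracking & Sectional Mixing

Sorted by start: Dress Overdub, Chamber Run-through, Woodwind Block, Percussion Tracking, Sectional Mixing, Dress Mixing, Tech Overdub, Strings Run-through, Sectional Session.
Chamber Run-through starts before Dress Overdub ends → Dress Overdub and Chamber Run-through overlap.
Woodwind Block starts after Dress Overdub ends, so nothing later overlaps Dress Overdub either.
Woodwind Block starts after Chamber Run-through ends, so nothing later overlaps Chamber Run-through either.
Percussion Tracking starts after Woodwind Block ends, so nothing later overlaps Woodwind Block either.
Sectional Mixing starts before Percussion Tracking ends → Percussion Tracking and Sectional Mixing overlap.
Dress Mixing starts after Percussion Tracking ends, so nothing later overlaps Percussion Tracking either.
Dress Mixing starts after Sectional Mixing ends, so nothing later overlaps Sectional Mixing either.
Tech Overdub starts after Dress Mixing ends, so nothing later overlaps Dress Mixing either.
Strings Run-through starts after Tech Overdub ends, so nothing later overlaps Tech Overdub either.
Sectional Session starts after Strings Run-through ends.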